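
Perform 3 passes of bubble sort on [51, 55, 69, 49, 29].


Initial: [51, 55, 69, 49, 29]
Pass 1: [51, 55, 49, 29, 69] (2 swaps)
Pass 2: [51, 49, 29, 55, 69] (2 swaps)
Pass 3: [49, 29, 51, 55, 69] (2 swaps)

After 3 passes: [49, 29, 51, 55, 69]


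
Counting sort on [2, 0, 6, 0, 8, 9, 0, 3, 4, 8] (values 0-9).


Input: [2, 0, 6, 0, 8, 9, 0, 3, 4, 8]
Counts: [3, 0, 1, 1, 1, 0, 1, 0, 2, 1]

Sorted: [0, 0, 0, 2, 3, 4, 6, 8, 8, 9]


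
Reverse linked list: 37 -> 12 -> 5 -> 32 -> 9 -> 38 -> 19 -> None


Step 1: curr=37, set curr.next=prev(None) | reversed so far: 37
Step 2: curr=12, set curr.next=prev(37) | reversed so far: 12 -> 37
Step 3: curr=5, set curr.next=prev(12) | reversed so far: 5 -> 12 -> 37
Step 4: curr=32, set curr.next=prev(5) | reversed so far: 32 -> 5 -> 12 -> 37
Step 5: curr=9, set curr.next=prev(32) | reversed so far: 9 -> 32 -> 5 -> 12 -> 37
Step 6: curr=38, set curr.next=prev(9) | reversed so far: 38 -> 9 -> 32 -> 5 -> 12 -> 37
Step 7: curr=19, set curr.next=prev(38) | reversed so far: 19 -> 38 -> 9 -> 32 -> 5 -> 12 -> 37

19 -> 38 -> 9 -> 32 -> 5 -> 12 -> 37 -> None


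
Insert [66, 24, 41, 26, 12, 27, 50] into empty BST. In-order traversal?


Insert 66: root
Insert 24: L from 66
Insert 41: L from 66 -> R from 24
Insert 26: L from 66 -> R from 24 -> L from 41
Insert 12: L from 66 -> L from 24
Insert 27: L from 66 -> R from 24 -> L from 41 -> R from 26
Insert 50: L from 66 -> R from 24 -> R from 41

In-order: [12, 24, 26, 27, 41, 50, 66]


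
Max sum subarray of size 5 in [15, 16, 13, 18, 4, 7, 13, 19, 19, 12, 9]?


[0:5]: 66
[1:6]: 58
[2:7]: 55
[3:8]: 61
[4:9]: 62
[5:10]: 70
[6:11]: 72

Max: 72 at [6:11]


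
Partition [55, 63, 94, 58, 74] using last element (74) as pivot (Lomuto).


Pivot: 74
  55 <= 74: advance i (no swap)
  63 <= 74: advance i (no swap)
  58 <= 74: swap -> [55, 63, 58, 94, 74]
Place pivot at 3: [55, 63, 58, 74, 94]

Partitioned: [55, 63, 58, 74, 94]


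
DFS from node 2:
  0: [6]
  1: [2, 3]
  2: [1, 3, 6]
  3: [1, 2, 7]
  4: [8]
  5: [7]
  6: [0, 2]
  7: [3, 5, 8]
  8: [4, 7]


Visit 2, push [6, 3, 1]
Visit 1, push [3]
Visit 3, push [7]
Visit 7, push [8, 5]
Visit 5, push []
Visit 8, push [4]
Visit 4, push []
Visit 6, push [0]
Visit 0, push []

DFS order: [2, 1, 3, 7, 5, 8, 4, 6, 0]


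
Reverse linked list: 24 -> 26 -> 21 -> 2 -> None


Step 1: curr=24, set curr.next=prev(None) | reversed so far: 24
Step 2: curr=26, set curr.next=prev(24) | reversed so far: 26 -> 24
Step 3: curr=21, set curr.next=prev(26) | reversed so far: 21 -> 26 -> 24
Step 4: curr=2, set curr.next=prev(21) | reversed so far: 2 -> 21 -> 26 -> 24

2 -> 21 -> 26 -> 24 -> None


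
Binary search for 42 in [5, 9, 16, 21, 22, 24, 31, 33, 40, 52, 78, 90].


Step 1: lo=0, hi=11, mid=5, val=24
Step 2: lo=6, hi=11, mid=8, val=40
Step 3: lo=9, hi=11, mid=10, val=78
Step 4: lo=9, hi=9, mid=9, val=52

Not found


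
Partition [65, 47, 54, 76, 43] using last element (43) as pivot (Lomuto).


Pivot: 43
Place pivot at 0: [43, 47, 54, 76, 65]

Partitioned: [43, 47, 54, 76, 65]


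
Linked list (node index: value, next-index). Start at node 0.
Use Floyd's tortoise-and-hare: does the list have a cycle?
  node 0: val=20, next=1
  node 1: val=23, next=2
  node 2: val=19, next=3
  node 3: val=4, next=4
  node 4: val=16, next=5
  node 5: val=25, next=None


Floyd's tortoise (slow, +1) and hare (fast, +2):
  init: slow=0, fast=0
  step 1: slow=1, fast=2
  step 2: slow=2, fast=4
  step 3: fast 4->5->None, no cycle

Cycle: no


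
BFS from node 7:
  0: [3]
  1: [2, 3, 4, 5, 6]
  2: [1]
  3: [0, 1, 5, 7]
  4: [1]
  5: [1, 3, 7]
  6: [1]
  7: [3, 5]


Visit 7, enqueue [3, 5]
Visit 3, enqueue [0, 1]
Visit 5, enqueue []
Visit 0, enqueue []
Visit 1, enqueue [2, 4, 6]
Visit 2, enqueue []
Visit 4, enqueue []
Visit 6, enqueue []

BFS order: [7, 3, 5, 0, 1, 2, 4, 6]


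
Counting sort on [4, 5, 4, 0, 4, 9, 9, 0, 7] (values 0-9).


Input: [4, 5, 4, 0, 4, 9, 9, 0, 7]
Counts: [2, 0, 0, 0, 3, 1, 0, 1, 0, 2]

Sorted: [0, 0, 4, 4, 4, 5, 7, 9, 9]


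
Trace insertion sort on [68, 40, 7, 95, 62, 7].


Initial: [68, 40, 7, 95, 62, 7]
Insert 40: [40, 68, 7, 95, 62, 7]
Insert 7: [7, 40, 68, 95, 62, 7]
Insert 95: [7, 40, 68, 95, 62, 7]
Insert 62: [7, 40, 62, 68, 95, 7]
Insert 7: [7, 7, 40, 62, 68, 95]

Sorted: [7, 7, 40, 62, 68, 95]


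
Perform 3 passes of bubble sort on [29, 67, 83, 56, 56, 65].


Initial: [29, 67, 83, 56, 56, 65]
Pass 1: [29, 67, 56, 56, 65, 83] (3 swaps)
Pass 2: [29, 56, 56, 65, 67, 83] (3 swaps)
Pass 3: [29, 56, 56, 65, 67, 83] (0 swaps)

After 3 passes: [29, 56, 56, 65, 67, 83]


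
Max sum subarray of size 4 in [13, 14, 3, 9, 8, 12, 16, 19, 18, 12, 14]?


[0:4]: 39
[1:5]: 34
[2:6]: 32
[3:7]: 45
[4:8]: 55
[5:9]: 65
[6:10]: 65
[7:11]: 63

Max: 65 at [5:9]


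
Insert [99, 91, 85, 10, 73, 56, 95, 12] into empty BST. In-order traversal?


Insert 99: root
Insert 91: L from 99
Insert 85: L from 99 -> L from 91
Insert 10: L from 99 -> L from 91 -> L from 85
Insert 73: L from 99 -> L from 91 -> L from 85 -> R from 10
Insert 56: L from 99 -> L from 91 -> L from 85 -> R from 10 -> L from 73
Insert 95: L from 99 -> R from 91
Insert 12: L from 99 -> L from 91 -> L from 85 -> R from 10 -> L from 73 -> L from 56

In-order: [10, 12, 56, 73, 85, 91, 95, 99]


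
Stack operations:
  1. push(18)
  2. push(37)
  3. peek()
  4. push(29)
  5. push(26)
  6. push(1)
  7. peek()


push(18) -> [18]
push(37) -> [18, 37]
peek()->37
push(29) -> [18, 37, 29]
push(26) -> [18, 37, 29, 26]
push(1) -> [18, 37, 29, 26, 1]
peek()->1

Final stack: [18, 37, 29, 26, 1]


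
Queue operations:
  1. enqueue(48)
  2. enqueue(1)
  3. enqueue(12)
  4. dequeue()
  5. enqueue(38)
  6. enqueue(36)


enqueue(48) -> [48]
enqueue(1) -> [48, 1]
enqueue(12) -> [48, 1, 12]
dequeue()->48, [1, 12]
enqueue(38) -> [1, 12, 38]
enqueue(36) -> [1, 12, 38, 36]

Final queue: [1, 12, 38, 36]


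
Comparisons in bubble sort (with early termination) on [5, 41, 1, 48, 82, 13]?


Algorithm: bubble sort (with early termination)
Input: [5, 41, 1, 48, 82, 13]
Sorted: [1, 5, 13, 41, 48, 82]

14


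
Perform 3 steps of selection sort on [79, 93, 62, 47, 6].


Initial: [79, 93, 62, 47, 6]
Step 1: min=6 at 4
  Swap: [6, 93, 62, 47, 79]
Step 2: min=47 at 3
  Swap: [6, 47, 62, 93, 79]
Step 3: min=62 at 2
  Swap: [6, 47, 62, 93, 79]

After 3 steps: [6, 47, 62, 93, 79]


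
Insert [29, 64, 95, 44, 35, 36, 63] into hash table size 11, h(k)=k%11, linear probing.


Insert 29: h=7 -> slot 7
Insert 64: h=9 -> slot 9
Insert 95: h=7, 1 probes -> slot 8
Insert 44: h=0 -> slot 0
Insert 35: h=2 -> slot 2
Insert 36: h=3 -> slot 3
Insert 63: h=8, 2 probes -> slot 10

Table: [44, None, 35, 36, None, None, None, 29, 95, 64, 63]


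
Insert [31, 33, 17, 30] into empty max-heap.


Insert 31: [31]
Insert 33: [33, 31]
Insert 17: [33, 31, 17]
Insert 30: [33, 31, 17, 30]

Final heap: [33, 31, 17, 30]


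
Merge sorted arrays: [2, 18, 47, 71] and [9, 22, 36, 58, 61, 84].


Take 2 from A
Take 9 from B
Take 18 from A
Take 22 from B
Take 36 from B
Take 47 from A
Take 58 from B
Take 61 from B
Take 71 from A

Merged: [2, 9, 18, 22, 36, 47, 58, 61, 71, 84]


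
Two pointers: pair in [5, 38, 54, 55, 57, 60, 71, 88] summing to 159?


lo=0(5)+hi=7(88)=93
lo=1(38)+hi=7(88)=126
lo=2(54)+hi=7(88)=142
lo=3(55)+hi=7(88)=143
lo=4(57)+hi=7(88)=145
lo=5(60)+hi=7(88)=148
lo=6(71)+hi=7(88)=159

Yes: 71+88=159


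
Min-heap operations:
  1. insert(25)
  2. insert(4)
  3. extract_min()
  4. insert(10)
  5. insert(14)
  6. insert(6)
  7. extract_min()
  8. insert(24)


insert(25) -> [25]
insert(4) -> [4, 25]
extract_min()->4, [25]
insert(10) -> [10, 25]
insert(14) -> [10, 25, 14]
insert(6) -> [6, 10, 14, 25]
extract_min()->6, [10, 25, 14]
insert(24) -> [10, 24, 14, 25]

Final heap: [10, 24, 14, 25]


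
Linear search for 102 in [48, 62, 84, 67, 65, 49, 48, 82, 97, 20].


i=0: 48!=102
i=1: 62!=102
i=2: 84!=102
i=3: 67!=102
i=4: 65!=102
i=5: 49!=102
i=6: 48!=102
i=7: 82!=102
i=8: 97!=102
i=9: 20!=102

Not found, 10 comps


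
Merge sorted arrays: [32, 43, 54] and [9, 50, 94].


Take 9 from B
Take 32 from A
Take 43 from A
Take 50 from B
Take 54 from A

Merged: [9, 32, 43, 50, 54, 94]


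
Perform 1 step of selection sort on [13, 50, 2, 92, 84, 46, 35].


Initial: [13, 50, 2, 92, 84, 46, 35]
Step 1: min=2 at 2
  Swap: [2, 50, 13, 92, 84, 46, 35]

After 1 step: [2, 50, 13, 92, 84, 46, 35]


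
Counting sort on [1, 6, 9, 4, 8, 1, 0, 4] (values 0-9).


Input: [1, 6, 9, 4, 8, 1, 0, 4]
Counts: [1, 2, 0, 0, 2, 0, 1, 0, 1, 1]

Sorted: [0, 1, 1, 4, 4, 6, 8, 9]


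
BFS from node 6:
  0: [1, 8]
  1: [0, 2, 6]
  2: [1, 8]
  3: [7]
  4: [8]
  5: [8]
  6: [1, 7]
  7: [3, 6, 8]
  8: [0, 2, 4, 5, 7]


Visit 6, enqueue [1, 7]
Visit 1, enqueue [0, 2]
Visit 7, enqueue [3, 8]
Visit 0, enqueue []
Visit 2, enqueue []
Visit 3, enqueue []
Visit 8, enqueue [4, 5]
Visit 4, enqueue []
Visit 5, enqueue []

BFS order: [6, 1, 7, 0, 2, 3, 8, 4, 5]


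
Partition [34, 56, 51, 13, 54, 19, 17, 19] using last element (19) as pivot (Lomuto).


Pivot: 19
  13 <= 19: swap -> [13, 56, 51, 34, 54, 19, 17, 19]
  19 <= 19: swap -> [13, 19, 51, 34, 54, 56, 17, 19]
  17 <= 19: swap -> [13, 19, 17, 34, 54, 56, 51, 19]
Place pivot at 3: [13, 19, 17, 19, 54, 56, 51, 34]

Partitioned: [13, 19, 17, 19, 54, 56, 51, 34]


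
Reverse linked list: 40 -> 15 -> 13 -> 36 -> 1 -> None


Step 1: curr=40, set curr.next=prev(None) | reversed so far: 40
Step 2: curr=15, set curr.next=prev(40) | reversed so far: 15 -> 40
Step 3: curr=13, set curr.next=prev(15) | reversed so far: 13 -> 15 -> 40
Step 4: curr=36, set curr.next=prev(13) | reversed so far: 36 -> 13 -> 15 -> 40
Step 5: curr=1, set curr.next=prev(36) | reversed so far: 1 -> 36 -> 13 -> 15 -> 40

1 -> 36 -> 13 -> 15 -> 40 -> None


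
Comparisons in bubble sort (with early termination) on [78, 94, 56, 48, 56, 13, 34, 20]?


Algorithm: bubble sort (with early termination)
Input: [78, 94, 56, 48, 56, 13, 34, 20]
Sorted: [13, 20, 34, 48, 56, 56, 78, 94]

28


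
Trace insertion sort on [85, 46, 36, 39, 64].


Initial: [85, 46, 36, 39, 64]
Insert 46: [46, 85, 36, 39, 64]
Insert 36: [36, 46, 85, 39, 64]
Insert 39: [36, 39, 46, 85, 64]
Insert 64: [36, 39, 46, 64, 85]

Sorted: [36, 39, 46, 64, 85]


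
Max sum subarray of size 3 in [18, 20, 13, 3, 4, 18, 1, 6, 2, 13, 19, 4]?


[0:3]: 51
[1:4]: 36
[2:5]: 20
[3:6]: 25
[4:7]: 23
[5:8]: 25
[6:9]: 9
[7:10]: 21
[8:11]: 34
[9:12]: 36

Max: 51 at [0:3]


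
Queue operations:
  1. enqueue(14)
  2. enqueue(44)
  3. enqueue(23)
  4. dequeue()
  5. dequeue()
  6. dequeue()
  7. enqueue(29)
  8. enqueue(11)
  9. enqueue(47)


enqueue(14) -> [14]
enqueue(44) -> [14, 44]
enqueue(23) -> [14, 44, 23]
dequeue()->14, [44, 23]
dequeue()->44, [23]
dequeue()->23, []
enqueue(29) -> [29]
enqueue(11) -> [29, 11]
enqueue(47) -> [29, 11, 47]

Final queue: [29, 11, 47]


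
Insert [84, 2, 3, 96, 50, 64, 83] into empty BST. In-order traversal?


Insert 84: root
Insert 2: L from 84
Insert 3: L from 84 -> R from 2
Insert 96: R from 84
Insert 50: L from 84 -> R from 2 -> R from 3
Insert 64: L from 84 -> R from 2 -> R from 3 -> R from 50
Insert 83: L from 84 -> R from 2 -> R from 3 -> R from 50 -> R from 64

In-order: [2, 3, 50, 64, 83, 84, 96]


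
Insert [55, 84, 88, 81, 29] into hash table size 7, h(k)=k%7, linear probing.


Insert 55: h=6 -> slot 6
Insert 84: h=0 -> slot 0
Insert 88: h=4 -> slot 4
Insert 81: h=4, 1 probes -> slot 5
Insert 29: h=1 -> slot 1

Table: [84, 29, None, None, 88, 81, 55]


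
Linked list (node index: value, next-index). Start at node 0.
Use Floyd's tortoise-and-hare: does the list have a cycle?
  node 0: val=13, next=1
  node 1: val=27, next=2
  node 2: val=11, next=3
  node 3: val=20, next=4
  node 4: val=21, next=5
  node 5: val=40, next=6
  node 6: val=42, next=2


Floyd's tortoise (slow, +1) and hare (fast, +2):
  init: slow=0, fast=0
  step 1: slow=1, fast=2
  step 2: slow=2, fast=4
  step 3: slow=3, fast=6
  step 4: slow=4, fast=3
  step 5: slow=5, fast=5
  slow == fast at node 5: cycle detected

Cycle: yes


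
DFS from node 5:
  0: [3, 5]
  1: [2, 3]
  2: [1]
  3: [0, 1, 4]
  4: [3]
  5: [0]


Visit 5, push [0]
Visit 0, push [3]
Visit 3, push [4, 1]
Visit 1, push [2]
Visit 2, push []
Visit 4, push []

DFS order: [5, 0, 3, 1, 2, 4]


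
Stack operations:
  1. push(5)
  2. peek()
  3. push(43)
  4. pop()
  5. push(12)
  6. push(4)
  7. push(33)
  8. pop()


push(5) -> [5]
peek()->5
push(43) -> [5, 43]
pop()->43, [5]
push(12) -> [5, 12]
push(4) -> [5, 12, 4]
push(33) -> [5, 12, 4, 33]
pop()->33, [5, 12, 4]

Final stack: [5, 12, 4]


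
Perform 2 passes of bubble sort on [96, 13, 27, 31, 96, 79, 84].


Initial: [96, 13, 27, 31, 96, 79, 84]
Pass 1: [13, 27, 31, 96, 79, 84, 96] (5 swaps)
Pass 2: [13, 27, 31, 79, 84, 96, 96] (2 swaps)

After 2 passes: [13, 27, 31, 79, 84, 96, 96]


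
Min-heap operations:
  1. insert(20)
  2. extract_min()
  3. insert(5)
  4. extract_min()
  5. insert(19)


insert(20) -> [20]
extract_min()->20, []
insert(5) -> [5]
extract_min()->5, []
insert(19) -> [19]

Final heap: [19]


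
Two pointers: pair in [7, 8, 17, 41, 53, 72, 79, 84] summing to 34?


lo=0(7)+hi=7(84)=91
lo=0(7)+hi=6(79)=86
lo=0(7)+hi=5(72)=79
lo=0(7)+hi=4(53)=60
lo=0(7)+hi=3(41)=48
lo=0(7)+hi=2(17)=24
lo=1(8)+hi=2(17)=25

No pair found


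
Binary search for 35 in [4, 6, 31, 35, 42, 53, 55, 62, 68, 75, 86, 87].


Step 1: lo=0, hi=11, mid=5, val=53
Step 2: lo=0, hi=4, mid=2, val=31
Step 3: lo=3, hi=4, mid=3, val=35

Found at index 3


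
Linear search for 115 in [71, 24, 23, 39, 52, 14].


i=0: 71!=115
i=1: 24!=115
i=2: 23!=115
i=3: 39!=115
i=4: 52!=115
i=5: 14!=115

Not found, 6 comps


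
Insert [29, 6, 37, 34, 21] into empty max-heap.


Insert 29: [29]
Insert 6: [29, 6]
Insert 37: [37, 6, 29]
Insert 34: [37, 34, 29, 6]
Insert 21: [37, 34, 29, 6, 21]

Final heap: [37, 34, 29, 6, 21]


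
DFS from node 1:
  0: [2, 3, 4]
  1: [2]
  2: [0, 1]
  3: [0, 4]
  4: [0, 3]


Visit 1, push [2]
Visit 2, push [0]
Visit 0, push [4, 3]
Visit 3, push [4]
Visit 4, push []

DFS order: [1, 2, 0, 3, 4]


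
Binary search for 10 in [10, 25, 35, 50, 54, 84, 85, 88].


Step 1: lo=0, hi=7, mid=3, val=50
Step 2: lo=0, hi=2, mid=1, val=25
Step 3: lo=0, hi=0, mid=0, val=10

Found at index 0


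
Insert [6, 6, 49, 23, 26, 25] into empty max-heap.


Insert 6: [6]
Insert 6: [6, 6]
Insert 49: [49, 6, 6]
Insert 23: [49, 23, 6, 6]
Insert 26: [49, 26, 6, 6, 23]
Insert 25: [49, 26, 25, 6, 23, 6]

Final heap: [49, 26, 25, 6, 23, 6]


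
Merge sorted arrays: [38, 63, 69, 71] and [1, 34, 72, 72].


Take 1 from B
Take 34 from B
Take 38 from A
Take 63 from A
Take 69 from A
Take 71 from A

Merged: [1, 34, 38, 63, 69, 71, 72, 72]


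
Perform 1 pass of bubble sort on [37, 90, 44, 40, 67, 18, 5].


Initial: [37, 90, 44, 40, 67, 18, 5]
Pass 1: [37, 44, 40, 67, 18, 5, 90] (5 swaps)

After 1 pass: [37, 44, 40, 67, 18, 5, 90]


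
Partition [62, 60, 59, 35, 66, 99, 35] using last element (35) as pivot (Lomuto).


Pivot: 35
  35 <= 35: swap -> [35, 60, 59, 62, 66, 99, 35]
Place pivot at 1: [35, 35, 59, 62, 66, 99, 60]

Partitioned: [35, 35, 59, 62, 66, 99, 60]


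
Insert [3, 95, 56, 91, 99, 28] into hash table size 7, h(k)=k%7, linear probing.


Insert 3: h=3 -> slot 3
Insert 95: h=4 -> slot 4
Insert 56: h=0 -> slot 0
Insert 91: h=0, 1 probes -> slot 1
Insert 99: h=1, 1 probes -> slot 2
Insert 28: h=0, 5 probes -> slot 5

Table: [56, 91, 99, 3, 95, 28, None]


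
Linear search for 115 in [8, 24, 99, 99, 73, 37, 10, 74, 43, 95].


i=0: 8!=115
i=1: 24!=115
i=2: 99!=115
i=3: 99!=115
i=4: 73!=115
i=5: 37!=115
i=6: 10!=115
i=7: 74!=115
i=8: 43!=115
i=9: 95!=115

Not found, 10 comps


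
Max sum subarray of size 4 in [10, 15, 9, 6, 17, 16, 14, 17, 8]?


[0:4]: 40
[1:5]: 47
[2:6]: 48
[3:7]: 53
[4:8]: 64
[5:9]: 55

Max: 64 at [4:8]


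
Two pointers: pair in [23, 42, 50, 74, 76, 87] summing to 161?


lo=0(23)+hi=5(87)=110
lo=1(42)+hi=5(87)=129
lo=2(50)+hi=5(87)=137
lo=3(74)+hi=5(87)=161

Yes: 74+87=161


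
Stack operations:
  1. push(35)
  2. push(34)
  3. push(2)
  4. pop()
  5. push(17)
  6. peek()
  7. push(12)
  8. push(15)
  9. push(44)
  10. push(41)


push(35) -> [35]
push(34) -> [35, 34]
push(2) -> [35, 34, 2]
pop()->2, [35, 34]
push(17) -> [35, 34, 17]
peek()->17
push(12) -> [35, 34, 17, 12]
push(15) -> [35, 34, 17, 12, 15]
push(44) -> [35, 34, 17, 12, 15, 44]
push(41) -> [35, 34, 17, 12, 15, 44, 41]

Final stack: [35, 34, 17, 12, 15, 44, 41]


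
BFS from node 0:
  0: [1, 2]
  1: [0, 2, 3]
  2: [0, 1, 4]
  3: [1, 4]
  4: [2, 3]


Visit 0, enqueue [1, 2]
Visit 1, enqueue [3]
Visit 2, enqueue [4]
Visit 3, enqueue []
Visit 4, enqueue []

BFS order: [0, 1, 2, 3, 4]


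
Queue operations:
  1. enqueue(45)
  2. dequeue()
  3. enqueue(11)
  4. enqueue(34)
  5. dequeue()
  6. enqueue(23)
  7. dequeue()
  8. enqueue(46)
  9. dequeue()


enqueue(45) -> [45]
dequeue()->45, []
enqueue(11) -> [11]
enqueue(34) -> [11, 34]
dequeue()->11, [34]
enqueue(23) -> [34, 23]
dequeue()->34, [23]
enqueue(46) -> [23, 46]
dequeue()->23, [46]

Final queue: [46]


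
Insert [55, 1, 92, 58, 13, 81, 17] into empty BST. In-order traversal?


Insert 55: root
Insert 1: L from 55
Insert 92: R from 55
Insert 58: R from 55 -> L from 92
Insert 13: L from 55 -> R from 1
Insert 81: R from 55 -> L from 92 -> R from 58
Insert 17: L from 55 -> R from 1 -> R from 13

In-order: [1, 13, 17, 55, 58, 81, 92]


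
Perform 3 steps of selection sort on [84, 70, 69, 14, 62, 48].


Initial: [84, 70, 69, 14, 62, 48]
Step 1: min=14 at 3
  Swap: [14, 70, 69, 84, 62, 48]
Step 2: min=48 at 5
  Swap: [14, 48, 69, 84, 62, 70]
Step 3: min=62 at 4
  Swap: [14, 48, 62, 84, 69, 70]

After 3 steps: [14, 48, 62, 84, 69, 70]


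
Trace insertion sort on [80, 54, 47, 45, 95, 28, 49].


Initial: [80, 54, 47, 45, 95, 28, 49]
Insert 54: [54, 80, 47, 45, 95, 28, 49]
Insert 47: [47, 54, 80, 45, 95, 28, 49]
Insert 45: [45, 47, 54, 80, 95, 28, 49]
Insert 95: [45, 47, 54, 80, 95, 28, 49]
Insert 28: [28, 45, 47, 54, 80, 95, 49]
Insert 49: [28, 45, 47, 49, 54, 80, 95]

Sorted: [28, 45, 47, 49, 54, 80, 95]


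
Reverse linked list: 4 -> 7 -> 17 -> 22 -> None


Step 1: curr=4, set curr.next=prev(None) | reversed so far: 4
Step 2: curr=7, set curr.next=prev(4) | reversed so far: 7 -> 4
Step 3: curr=17, set curr.next=prev(7) | reversed so far: 17 -> 7 -> 4
Step 4: curr=22, set curr.next=prev(17) | reversed so far: 22 -> 17 -> 7 -> 4

22 -> 17 -> 7 -> 4 -> None


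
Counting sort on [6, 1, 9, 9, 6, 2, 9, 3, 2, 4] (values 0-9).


Input: [6, 1, 9, 9, 6, 2, 9, 3, 2, 4]
Counts: [0, 1, 2, 1, 1, 0, 2, 0, 0, 3]

Sorted: [1, 2, 2, 3, 4, 6, 6, 9, 9, 9]


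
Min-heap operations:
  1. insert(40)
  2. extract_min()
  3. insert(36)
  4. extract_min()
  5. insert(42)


insert(40) -> [40]
extract_min()->40, []
insert(36) -> [36]
extract_min()->36, []
insert(42) -> [42]

Final heap: [42]


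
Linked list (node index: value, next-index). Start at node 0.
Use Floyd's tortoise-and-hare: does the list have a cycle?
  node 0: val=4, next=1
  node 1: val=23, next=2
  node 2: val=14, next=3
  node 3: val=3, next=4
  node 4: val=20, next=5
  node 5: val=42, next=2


Floyd's tortoise (slow, +1) and hare (fast, +2):
  init: slow=0, fast=0
  step 1: slow=1, fast=2
  step 2: slow=2, fast=4
  step 3: slow=3, fast=2
  step 4: slow=4, fast=4
  slow == fast at node 4: cycle detected

Cycle: yes


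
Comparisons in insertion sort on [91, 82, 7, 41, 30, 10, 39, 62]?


Algorithm: insertion sort
Input: [91, 82, 7, 41, 30, 10, 39, 62]
Sorted: [7, 10, 30, 39, 41, 62, 82, 91]

22


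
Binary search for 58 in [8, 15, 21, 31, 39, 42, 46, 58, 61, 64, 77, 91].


Step 1: lo=0, hi=11, mid=5, val=42
Step 2: lo=6, hi=11, mid=8, val=61
Step 3: lo=6, hi=7, mid=6, val=46
Step 4: lo=7, hi=7, mid=7, val=58

Found at index 7


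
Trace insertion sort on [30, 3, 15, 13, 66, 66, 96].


Initial: [30, 3, 15, 13, 66, 66, 96]
Insert 3: [3, 30, 15, 13, 66, 66, 96]
Insert 15: [3, 15, 30, 13, 66, 66, 96]
Insert 13: [3, 13, 15, 30, 66, 66, 96]
Insert 66: [3, 13, 15, 30, 66, 66, 96]
Insert 66: [3, 13, 15, 30, 66, 66, 96]
Insert 96: [3, 13, 15, 30, 66, 66, 96]

Sorted: [3, 13, 15, 30, 66, 66, 96]


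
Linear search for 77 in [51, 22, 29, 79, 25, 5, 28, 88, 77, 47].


i=0: 51!=77
i=1: 22!=77
i=2: 29!=77
i=3: 79!=77
i=4: 25!=77
i=5: 5!=77
i=6: 28!=77
i=7: 88!=77
i=8: 77==77 found!

Found at 8, 9 comps


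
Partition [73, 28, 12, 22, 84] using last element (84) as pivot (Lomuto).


Pivot: 84
  73 <= 84: advance i (no swap)
  28 <= 84: advance i (no swap)
  12 <= 84: advance i (no swap)
  22 <= 84: advance i (no swap)
Place pivot at 4: [73, 28, 12, 22, 84]

Partitioned: [73, 28, 12, 22, 84]


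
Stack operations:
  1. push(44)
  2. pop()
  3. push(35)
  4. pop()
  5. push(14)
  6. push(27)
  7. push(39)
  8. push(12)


push(44) -> [44]
pop()->44, []
push(35) -> [35]
pop()->35, []
push(14) -> [14]
push(27) -> [14, 27]
push(39) -> [14, 27, 39]
push(12) -> [14, 27, 39, 12]

Final stack: [14, 27, 39, 12]


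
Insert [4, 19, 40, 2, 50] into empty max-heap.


Insert 4: [4]
Insert 19: [19, 4]
Insert 40: [40, 4, 19]
Insert 2: [40, 4, 19, 2]
Insert 50: [50, 40, 19, 2, 4]

Final heap: [50, 40, 19, 2, 4]


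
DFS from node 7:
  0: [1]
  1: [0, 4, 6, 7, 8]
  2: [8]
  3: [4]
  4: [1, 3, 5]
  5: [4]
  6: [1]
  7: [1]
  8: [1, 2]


Visit 7, push [1]
Visit 1, push [8, 6, 4, 0]
Visit 0, push []
Visit 4, push [5, 3]
Visit 3, push []
Visit 5, push []
Visit 6, push []
Visit 8, push [2]
Visit 2, push []

DFS order: [7, 1, 0, 4, 3, 5, 6, 8, 2]


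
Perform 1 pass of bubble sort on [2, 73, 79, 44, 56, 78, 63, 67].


Initial: [2, 73, 79, 44, 56, 78, 63, 67]
Pass 1: [2, 73, 44, 56, 78, 63, 67, 79] (5 swaps)

After 1 pass: [2, 73, 44, 56, 78, 63, 67, 79]


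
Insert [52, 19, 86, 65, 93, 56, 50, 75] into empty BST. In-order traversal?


Insert 52: root
Insert 19: L from 52
Insert 86: R from 52
Insert 65: R from 52 -> L from 86
Insert 93: R from 52 -> R from 86
Insert 56: R from 52 -> L from 86 -> L from 65
Insert 50: L from 52 -> R from 19
Insert 75: R from 52 -> L from 86 -> R from 65

In-order: [19, 50, 52, 56, 65, 75, 86, 93]


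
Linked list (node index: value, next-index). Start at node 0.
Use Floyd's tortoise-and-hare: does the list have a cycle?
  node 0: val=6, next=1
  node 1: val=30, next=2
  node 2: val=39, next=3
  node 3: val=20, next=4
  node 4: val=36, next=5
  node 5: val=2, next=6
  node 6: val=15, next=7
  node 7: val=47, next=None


Floyd's tortoise (slow, +1) and hare (fast, +2):
  init: slow=0, fast=0
  step 1: slow=1, fast=2
  step 2: slow=2, fast=4
  step 3: slow=3, fast=6
  step 4: fast 6->7->None, no cycle

Cycle: no


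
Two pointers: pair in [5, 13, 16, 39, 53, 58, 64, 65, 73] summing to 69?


lo=0(5)+hi=8(73)=78
lo=0(5)+hi=7(65)=70
lo=0(5)+hi=6(64)=69

Yes: 5+64=69


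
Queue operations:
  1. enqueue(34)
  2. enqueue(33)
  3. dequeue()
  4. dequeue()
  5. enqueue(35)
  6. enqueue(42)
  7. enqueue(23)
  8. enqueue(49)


enqueue(34) -> [34]
enqueue(33) -> [34, 33]
dequeue()->34, [33]
dequeue()->33, []
enqueue(35) -> [35]
enqueue(42) -> [35, 42]
enqueue(23) -> [35, 42, 23]
enqueue(49) -> [35, 42, 23, 49]

Final queue: [35, 42, 23, 49]


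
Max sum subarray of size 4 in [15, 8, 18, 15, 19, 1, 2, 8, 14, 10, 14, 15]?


[0:4]: 56
[1:5]: 60
[2:6]: 53
[3:7]: 37
[4:8]: 30
[5:9]: 25
[6:10]: 34
[7:11]: 46
[8:12]: 53

Max: 60 at [1:5]


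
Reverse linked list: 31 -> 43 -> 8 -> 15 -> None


Step 1: curr=31, set curr.next=prev(None) | reversed so far: 31
Step 2: curr=43, set curr.next=prev(31) | reversed so far: 43 -> 31
Step 3: curr=8, set curr.next=prev(43) | reversed so far: 8 -> 43 -> 31
Step 4: curr=15, set curr.next=prev(8) | reversed so far: 15 -> 8 -> 43 -> 31

15 -> 8 -> 43 -> 31 -> None


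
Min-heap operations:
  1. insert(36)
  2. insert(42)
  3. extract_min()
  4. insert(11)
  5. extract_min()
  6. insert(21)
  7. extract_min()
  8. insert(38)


insert(36) -> [36]
insert(42) -> [36, 42]
extract_min()->36, [42]
insert(11) -> [11, 42]
extract_min()->11, [42]
insert(21) -> [21, 42]
extract_min()->21, [42]
insert(38) -> [38, 42]

Final heap: [38, 42]


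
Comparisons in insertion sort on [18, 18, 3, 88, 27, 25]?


Algorithm: insertion sort
Input: [18, 18, 3, 88, 27, 25]
Sorted: [3, 18, 18, 25, 27, 88]

9


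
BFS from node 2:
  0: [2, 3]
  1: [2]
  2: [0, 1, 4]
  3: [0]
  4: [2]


Visit 2, enqueue [0, 1, 4]
Visit 0, enqueue [3]
Visit 1, enqueue []
Visit 4, enqueue []
Visit 3, enqueue []

BFS order: [2, 0, 1, 4, 3]


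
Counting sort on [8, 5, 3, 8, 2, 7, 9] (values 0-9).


Input: [8, 5, 3, 8, 2, 7, 9]
Counts: [0, 0, 1, 1, 0, 1, 0, 1, 2, 1]

Sorted: [2, 3, 5, 7, 8, 8, 9]


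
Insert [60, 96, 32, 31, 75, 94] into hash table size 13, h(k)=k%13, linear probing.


Insert 60: h=8 -> slot 8
Insert 96: h=5 -> slot 5
Insert 32: h=6 -> slot 6
Insert 31: h=5, 2 probes -> slot 7
Insert 75: h=10 -> slot 10
Insert 94: h=3 -> slot 3

Table: [None, None, None, 94, None, 96, 32, 31, 60, None, 75, None, None]


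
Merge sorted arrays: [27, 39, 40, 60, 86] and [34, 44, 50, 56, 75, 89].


Take 27 from A
Take 34 from B
Take 39 from A
Take 40 from A
Take 44 from B
Take 50 from B
Take 56 from B
Take 60 from A
Take 75 from B
Take 86 from A

Merged: [27, 34, 39, 40, 44, 50, 56, 60, 75, 86, 89]


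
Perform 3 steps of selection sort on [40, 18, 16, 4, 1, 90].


Initial: [40, 18, 16, 4, 1, 90]
Step 1: min=1 at 4
  Swap: [1, 18, 16, 4, 40, 90]
Step 2: min=4 at 3
  Swap: [1, 4, 16, 18, 40, 90]
Step 3: min=16 at 2
  Swap: [1, 4, 16, 18, 40, 90]

After 3 steps: [1, 4, 16, 18, 40, 90]


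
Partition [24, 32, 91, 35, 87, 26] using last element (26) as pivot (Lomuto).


Pivot: 26
  24 <= 26: advance i (no swap)
Place pivot at 1: [24, 26, 91, 35, 87, 32]

Partitioned: [24, 26, 91, 35, 87, 32]


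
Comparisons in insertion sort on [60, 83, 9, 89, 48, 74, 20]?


Algorithm: insertion sort
Input: [60, 83, 9, 89, 48, 74, 20]
Sorted: [9, 20, 48, 60, 74, 83, 89]

17


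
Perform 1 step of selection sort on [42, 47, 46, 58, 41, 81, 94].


Initial: [42, 47, 46, 58, 41, 81, 94]
Step 1: min=41 at 4
  Swap: [41, 47, 46, 58, 42, 81, 94]

After 1 step: [41, 47, 46, 58, 42, 81, 94]


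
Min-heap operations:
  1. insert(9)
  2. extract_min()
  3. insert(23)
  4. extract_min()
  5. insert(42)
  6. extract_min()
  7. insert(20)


insert(9) -> [9]
extract_min()->9, []
insert(23) -> [23]
extract_min()->23, []
insert(42) -> [42]
extract_min()->42, []
insert(20) -> [20]

Final heap: [20]


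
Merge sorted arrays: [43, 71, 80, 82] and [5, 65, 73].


Take 5 from B
Take 43 from A
Take 65 from B
Take 71 from A
Take 73 from B

Merged: [5, 43, 65, 71, 73, 80, 82]


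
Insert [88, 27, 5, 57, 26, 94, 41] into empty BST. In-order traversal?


Insert 88: root
Insert 27: L from 88
Insert 5: L from 88 -> L from 27
Insert 57: L from 88 -> R from 27
Insert 26: L from 88 -> L from 27 -> R from 5
Insert 94: R from 88
Insert 41: L from 88 -> R from 27 -> L from 57

In-order: [5, 26, 27, 41, 57, 88, 94]


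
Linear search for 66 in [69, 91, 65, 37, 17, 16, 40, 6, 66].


i=0: 69!=66
i=1: 91!=66
i=2: 65!=66
i=3: 37!=66
i=4: 17!=66
i=5: 16!=66
i=6: 40!=66
i=7: 6!=66
i=8: 66==66 found!

Found at 8, 9 comps


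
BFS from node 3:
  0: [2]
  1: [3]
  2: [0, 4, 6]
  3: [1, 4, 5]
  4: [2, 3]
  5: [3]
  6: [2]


Visit 3, enqueue [1, 4, 5]
Visit 1, enqueue []
Visit 4, enqueue [2]
Visit 5, enqueue []
Visit 2, enqueue [0, 6]
Visit 0, enqueue []
Visit 6, enqueue []

BFS order: [3, 1, 4, 5, 2, 0, 6]


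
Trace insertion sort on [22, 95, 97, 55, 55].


Initial: [22, 95, 97, 55, 55]
Insert 95: [22, 95, 97, 55, 55]
Insert 97: [22, 95, 97, 55, 55]
Insert 55: [22, 55, 95, 97, 55]
Insert 55: [22, 55, 55, 95, 97]

Sorted: [22, 55, 55, 95, 97]


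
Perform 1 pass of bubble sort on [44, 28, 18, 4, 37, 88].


Initial: [44, 28, 18, 4, 37, 88]
Pass 1: [28, 18, 4, 37, 44, 88] (4 swaps)

After 1 pass: [28, 18, 4, 37, 44, 88]


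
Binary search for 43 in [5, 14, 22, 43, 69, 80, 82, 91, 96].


Step 1: lo=0, hi=8, mid=4, val=69
Step 2: lo=0, hi=3, mid=1, val=14
Step 3: lo=2, hi=3, mid=2, val=22
Step 4: lo=3, hi=3, mid=3, val=43

Found at index 3


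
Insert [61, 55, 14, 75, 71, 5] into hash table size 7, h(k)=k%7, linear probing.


Insert 61: h=5 -> slot 5
Insert 55: h=6 -> slot 6
Insert 14: h=0 -> slot 0
Insert 75: h=5, 3 probes -> slot 1
Insert 71: h=1, 1 probes -> slot 2
Insert 5: h=5, 5 probes -> slot 3

Table: [14, 75, 71, 5, None, 61, 55]


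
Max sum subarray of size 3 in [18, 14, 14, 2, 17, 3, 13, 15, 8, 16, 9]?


[0:3]: 46
[1:4]: 30
[2:5]: 33
[3:6]: 22
[4:7]: 33
[5:8]: 31
[6:9]: 36
[7:10]: 39
[8:11]: 33

Max: 46 at [0:3]


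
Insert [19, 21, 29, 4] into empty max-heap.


Insert 19: [19]
Insert 21: [21, 19]
Insert 29: [29, 19, 21]
Insert 4: [29, 19, 21, 4]

Final heap: [29, 19, 21, 4]


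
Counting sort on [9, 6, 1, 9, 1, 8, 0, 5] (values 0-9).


Input: [9, 6, 1, 9, 1, 8, 0, 5]
Counts: [1, 2, 0, 0, 0, 1, 1, 0, 1, 2]

Sorted: [0, 1, 1, 5, 6, 8, 9, 9]


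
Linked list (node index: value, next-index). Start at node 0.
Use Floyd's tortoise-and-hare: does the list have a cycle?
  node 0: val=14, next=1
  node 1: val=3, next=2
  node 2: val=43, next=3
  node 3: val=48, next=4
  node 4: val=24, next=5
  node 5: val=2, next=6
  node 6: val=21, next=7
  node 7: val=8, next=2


Floyd's tortoise (slow, +1) and hare (fast, +2):
  init: slow=0, fast=0
  step 1: slow=1, fast=2
  step 2: slow=2, fast=4
  step 3: slow=3, fast=6
  step 4: slow=4, fast=2
  step 5: slow=5, fast=4
  step 6: slow=6, fast=6
  slow == fast at node 6: cycle detected

Cycle: yes


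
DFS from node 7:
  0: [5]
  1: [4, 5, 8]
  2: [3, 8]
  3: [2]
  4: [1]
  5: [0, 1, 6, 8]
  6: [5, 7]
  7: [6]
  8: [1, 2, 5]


Visit 7, push [6]
Visit 6, push [5]
Visit 5, push [8, 1, 0]
Visit 0, push []
Visit 1, push [8, 4]
Visit 4, push []
Visit 8, push [2]
Visit 2, push [3]
Visit 3, push []

DFS order: [7, 6, 5, 0, 1, 4, 8, 2, 3]


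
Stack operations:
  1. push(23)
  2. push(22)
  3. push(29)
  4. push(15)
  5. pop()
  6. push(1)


push(23) -> [23]
push(22) -> [23, 22]
push(29) -> [23, 22, 29]
push(15) -> [23, 22, 29, 15]
pop()->15, [23, 22, 29]
push(1) -> [23, 22, 29, 1]

Final stack: [23, 22, 29, 1]


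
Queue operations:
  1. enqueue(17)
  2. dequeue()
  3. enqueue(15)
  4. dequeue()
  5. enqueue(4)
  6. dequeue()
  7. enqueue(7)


enqueue(17) -> [17]
dequeue()->17, []
enqueue(15) -> [15]
dequeue()->15, []
enqueue(4) -> [4]
dequeue()->4, []
enqueue(7) -> [7]

Final queue: [7]


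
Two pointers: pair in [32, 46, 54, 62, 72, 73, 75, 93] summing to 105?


lo=0(32)+hi=7(93)=125
lo=0(32)+hi=6(75)=107
lo=0(32)+hi=5(73)=105

Yes: 32+73=105


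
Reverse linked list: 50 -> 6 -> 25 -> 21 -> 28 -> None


Step 1: curr=50, set curr.next=prev(None) | reversed so far: 50
Step 2: curr=6, set curr.next=prev(50) | reversed so far: 6 -> 50
Step 3: curr=25, set curr.next=prev(6) | reversed so far: 25 -> 6 -> 50
Step 4: curr=21, set curr.next=prev(25) | reversed so far: 21 -> 25 -> 6 -> 50
Step 5: curr=28, set curr.next=prev(21) | reversed so far: 28 -> 21 -> 25 -> 6 -> 50

28 -> 21 -> 25 -> 6 -> 50 -> None


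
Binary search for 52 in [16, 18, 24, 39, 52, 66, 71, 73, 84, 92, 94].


Step 1: lo=0, hi=10, mid=5, val=66
Step 2: lo=0, hi=4, mid=2, val=24
Step 3: lo=3, hi=4, mid=3, val=39
Step 4: lo=4, hi=4, mid=4, val=52

Found at index 4


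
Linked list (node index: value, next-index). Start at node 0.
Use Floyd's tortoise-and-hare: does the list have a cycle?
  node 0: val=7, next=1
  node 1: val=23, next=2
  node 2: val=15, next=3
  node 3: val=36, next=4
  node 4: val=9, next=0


Floyd's tortoise (slow, +1) and hare (fast, +2):
  init: slow=0, fast=0
  step 1: slow=1, fast=2
  step 2: slow=2, fast=4
  step 3: slow=3, fast=1
  step 4: slow=4, fast=3
  step 5: slow=0, fast=0
  slow == fast at node 0: cycle detected

Cycle: yes


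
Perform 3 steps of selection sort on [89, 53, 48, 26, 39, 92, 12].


Initial: [89, 53, 48, 26, 39, 92, 12]
Step 1: min=12 at 6
  Swap: [12, 53, 48, 26, 39, 92, 89]
Step 2: min=26 at 3
  Swap: [12, 26, 48, 53, 39, 92, 89]
Step 3: min=39 at 4
  Swap: [12, 26, 39, 53, 48, 92, 89]

After 3 steps: [12, 26, 39, 53, 48, 92, 89]


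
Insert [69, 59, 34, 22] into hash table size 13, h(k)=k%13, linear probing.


Insert 69: h=4 -> slot 4
Insert 59: h=7 -> slot 7
Insert 34: h=8 -> slot 8
Insert 22: h=9 -> slot 9

Table: [None, None, None, None, 69, None, None, 59, 34, 22, None, None, None]


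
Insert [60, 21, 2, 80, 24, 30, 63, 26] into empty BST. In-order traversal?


Insert 60: root
Insert 21: L from 60
Insert 2: L from 60 -> L from 21
Insert 80: R from 60
Insert 24: L from 60 -> R from 21
Insert 30: L from 60 -> R from 21 -> R from 24
Insert 63: R from 60 -> L from 80
Insert 26: L from 60 -> R from 21 -> R from 24 -> L from 30

In-order: [2, 21, 24, 26, 30, 60, 63, 80]


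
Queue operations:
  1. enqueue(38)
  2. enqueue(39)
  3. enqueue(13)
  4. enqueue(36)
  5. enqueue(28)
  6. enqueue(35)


enqueue(38) -> [38]
enqueue(39) -> [38, 39]
enqueue(13) -> [38, 39, 13]
enqueue(36) -> [38, 39, 13, 36]
enqueue(28) -> [38, 39, 13, 36, 28]
enqueue(35) -> [38, 39, 13, 36, 28, 35]

Final queue: [38, 39, 13, 36, 28, 35]


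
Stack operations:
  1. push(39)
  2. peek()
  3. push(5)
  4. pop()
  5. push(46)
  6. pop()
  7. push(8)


push(39) -> [39]
peek()->39
push(5) -> [39, 5]
pop()->5, [39]
push(46) -> [39, 46]
pop()->46, [39]
push(8) -> [39, 8]

Final stack: [39, 8]


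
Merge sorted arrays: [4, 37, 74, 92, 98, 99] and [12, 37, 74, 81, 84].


Take 4 from A
Take 12 from B
Take 37 from A
Take 37 from B
Take 74 from A
Take 74 from B
Take 81 from B
Take 84 from B

Merged: [4, 12, 37, 37, 74, 74, 81, 84, 92, 98, 99]


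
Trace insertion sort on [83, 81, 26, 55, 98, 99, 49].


Initial: [83, 81, 26, 55, 98, 99, 49]
Insert 81: [81, 83, 26, 55, 98, 99, 49]
Insert 26: [26, 81, 83, 55, 98, 99, 49]
Insert 55: [26, 55, 81, 83, 98, 99, 49]
Insert 98: [26, 55, 81, 83, 98, 99, 49]
Insert 99: [26, 55, 81, 83, 98, 99, 49]
Insert 49: [26, 49, 55, 81, 83, 98, 99]

Sorted: [26, 49, 55, 81, 83, 98, 99]


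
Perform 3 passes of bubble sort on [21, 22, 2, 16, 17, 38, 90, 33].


Initial: [21, 22, 2, 16, 17, 38, 90, 33]
Pass 1: [21, 2, 16, 17, 22, 38, 33, 90] (4 swaps)
Pass 2: [2, 16, 17, 21, 22, 33, 38, 90] (4 swaps)
Pass 3: [2, 16, 17, 21, 22, 33, 38, 90] (0 swaps)

After 3 passes: [2, 16, 17, 21, 22, 33, 38, 90]


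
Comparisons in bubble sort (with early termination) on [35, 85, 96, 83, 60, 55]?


Algorithm: bubble sort (with early termination)
Input: [35, 85, 96, 83, 60, 55]
Sorted: [35, 55, 60, 83, 85, 96]

15


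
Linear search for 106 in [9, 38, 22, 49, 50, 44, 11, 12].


i=0: 9!=106
i=1: 38!=106
i=2: 22!=106
i=3: 49!=106
i=4: 50!=106
i=5: 44!=106
i=6: 11!=106
i=7: 12!=106

Not found, 8 comps


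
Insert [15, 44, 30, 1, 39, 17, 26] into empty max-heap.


Insert 15: [15]
Insert 44: [44, 15]
Insert 30: [44, 15, 30]
Insert 1: [44, 15, 30, 1]
Insert 39: [44, 39, 30, 1, 15]
Insert 17: [44, 39, 30, 1, 15, 17]
Insert 26: [44, 39, 30, 1, 15, 17, 26]

Final heap: [44, 39, 30, 1, 15, 17, 26]


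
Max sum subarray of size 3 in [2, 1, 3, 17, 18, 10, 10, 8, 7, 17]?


[0:3]: 6
[1:4]: 21
[2:5]: 38
[3:6]: 45
[4:7]: 38
[5:8]: 28
[6:9]: 25
[7:10]: 32

Max: 45 at [3:6]


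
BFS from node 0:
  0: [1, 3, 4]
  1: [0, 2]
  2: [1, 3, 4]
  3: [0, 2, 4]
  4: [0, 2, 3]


Visit 0, enqueue [1, 3, 4]
Visit 1, enqueue [2]
Visit 3, enqueue []
Visit 4, enqueue []
Visit 2, enqueue []

BFS order: [0, 1, 3, 4, 2]


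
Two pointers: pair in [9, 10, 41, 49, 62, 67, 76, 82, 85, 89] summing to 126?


lo=0(9)+hi=9(89)=98
lo=1(10)+hi=9(89)=99
lo=2(41)+hi=9(89)=130
lo=2(41)+hi=8(85)=126

Yes: 41+85=126


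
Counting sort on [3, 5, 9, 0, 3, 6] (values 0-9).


Input: [3, 5, 9, 0, 3, 6]
Counts: [1, 0, 0, 2, 0, 1, 1, 0, 0, 1]

Sorted: [0, 3, 3, 5, 6, 9]


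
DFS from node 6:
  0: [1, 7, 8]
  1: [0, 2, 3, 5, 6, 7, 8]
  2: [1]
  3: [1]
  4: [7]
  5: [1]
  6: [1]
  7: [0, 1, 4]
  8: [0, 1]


Visit 6, push [1]
Visit 1, push [8, 7, 5, 3, 2, 0]
Visit 0, push [8, 7]
Visit 7, push [4]
Visit 4, push []
Visit 8, push []
Visit 2, push []
Visit 3, push []
Visit 5, push []

DFS order: [6, 1, 0, 7, 4, 8, 2, 3, 5]


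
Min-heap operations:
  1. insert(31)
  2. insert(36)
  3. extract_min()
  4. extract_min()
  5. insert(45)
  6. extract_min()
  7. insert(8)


insert(31) -> [31]
insert(36) -> [31, 36]
extract_min()->31, [36]
extract_min()->36, []
insert(45) -> [45]
extract_min()->45, []
insert(8) -> [8]

Final heap: [8]


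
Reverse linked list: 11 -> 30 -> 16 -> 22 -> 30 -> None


Step 1: curr=11, set curr.next=prev(None) | reversed so far: 11
Step 2: curr=30, set curr.next=prev(11) | reversed so far: 30 -> 11
Step 3: curr=16, set curr.next=prev(30) | reversed so far: 16 -> 30 -> 11
Step 4: curr=22, set curr.next=prev(16) | reversed so far: 22 -> 16 -> 30 -> 11
Step 5: curr=30, set curr.next=prev(22) | reversed so far: 30 -> 22 -> 16 -> 30 -> 11

30 -> 22 -> 16 -> 30 -> 11 -> None


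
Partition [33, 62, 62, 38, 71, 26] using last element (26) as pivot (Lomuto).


Pivot: 26
Place pivot at 0: [26, 62, 62, 38, 71, 33]

Partitioned: [26, 62, 62, 38, 71, 33]


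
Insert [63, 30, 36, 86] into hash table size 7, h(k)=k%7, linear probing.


Insert 63: h=0 -> slot 0
Insert 30: h=2 -> slot 2
Insert 36: h=1 -> slot 1
Insert 86: h=2, 1 probes -> slot 3

Table: [63, 36, 30, 86, None, None, None]


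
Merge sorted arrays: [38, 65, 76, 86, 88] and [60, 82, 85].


Take 38 from A
Take 60 from B
Take 65 from A
Take 76 from A
Take 82 from B
Take 85 from B

Merged: [38, 60, 65, 76, 82, 85, 86, 88]


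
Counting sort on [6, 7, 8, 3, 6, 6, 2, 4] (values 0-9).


Input: [6, 7, 8, 3, 6, 6, 2, 4]
Counts: [0, 0, 1, 1, 1, 0, 3, 1, 1, 0]

Sorted: [2, 3, 4, 6, 6, 6, 7, 8]


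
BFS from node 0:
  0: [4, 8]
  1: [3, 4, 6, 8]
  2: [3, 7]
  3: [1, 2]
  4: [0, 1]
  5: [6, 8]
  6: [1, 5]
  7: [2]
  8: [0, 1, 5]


Visit 0, enqueue [4, 8]
Visit 4, enqueue [1]
Visit 8, enqueue [5]
Visit 1, enqueue [3, 6]
Visit 5, enqueue []
Visit 3, enqueue [2]
Visit 6, enqueue []
Visit 2, enqueue [7]
Visit 7, enqueue []

BFS order: [0, 4, 8, 1, 5, 3, 6, 2, 7]


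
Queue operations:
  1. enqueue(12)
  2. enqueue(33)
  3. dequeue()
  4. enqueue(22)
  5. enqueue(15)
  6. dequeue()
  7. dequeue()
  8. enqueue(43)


enqueue(12) -> [12]
enqueue(33) -> [12, 33]
dequeue()->12, [33]
enqueue(22) -> [33, 22]
enqueue(15) -> [33, 22, 15]
dequeue()->33, [22, 15]
dequeue()->22, [15]
enqueue(43) -> [15, 43]

Final queue: [15, 43]


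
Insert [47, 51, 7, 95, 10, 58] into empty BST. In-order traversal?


Insert 47: root
Insert 51: R from 47
Insert 7: L from 47
Insert 95: R from 47 -> R from 51
Insert 10: L from 47 -> R from 7
Insert 58: R from 47 -> R from 51 -> L from 95

In-order: [7, 10, 47, 51, 58, 95]


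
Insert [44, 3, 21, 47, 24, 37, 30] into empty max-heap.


Insert 44: [44]
Insert 3: [44, 3]
Insert 21: [44, 3, 21]
Insert 47: [47, 44, 21, 3]
Insert 24: [47, 44, 21, 3, 24]
Insert 37: [47, 44, 37, 3, 24, 21]
Insert 30: [47, 44, 37, 3, 24, 21, 30]

Final heap: [47, 44, 37, 3, 24, 21, 30]


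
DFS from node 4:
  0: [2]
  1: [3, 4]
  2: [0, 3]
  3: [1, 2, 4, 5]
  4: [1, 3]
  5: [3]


Visit 4, push [3, 1]
Visit 1, push [3]
Visit 3, push [5, 2]
Visit 2, push [0]
Visit 0, push []
Visit 5, push []

DFS order: [4, 1, 3, 2, 0, 5]


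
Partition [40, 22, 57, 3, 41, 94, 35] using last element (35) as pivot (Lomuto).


Pivot: 35
  22 <= 35: swap -> [22, 40, 57, 3, 41, 94, 35]
  3 <= 35: swap -> [22, 3, 57, 40, 41, 94, 35]
Place pivot at 2: [22, 3, 35, 40, 41, 94, 57]

Partitioned: [22, 3, 35, 40, 41, 94, 57]
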